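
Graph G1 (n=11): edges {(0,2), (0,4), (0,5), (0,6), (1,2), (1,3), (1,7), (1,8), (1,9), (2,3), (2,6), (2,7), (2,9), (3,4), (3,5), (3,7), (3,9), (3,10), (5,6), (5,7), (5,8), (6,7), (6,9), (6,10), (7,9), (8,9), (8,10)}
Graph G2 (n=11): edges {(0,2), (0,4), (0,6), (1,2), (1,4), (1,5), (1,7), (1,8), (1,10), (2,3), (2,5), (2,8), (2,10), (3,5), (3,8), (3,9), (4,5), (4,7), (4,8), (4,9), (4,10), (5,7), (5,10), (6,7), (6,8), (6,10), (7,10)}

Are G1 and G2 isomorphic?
Yes, isomorphic

The graphs are isomorphic.
One valid mapping φ: V(G1) → V(G2): 0→3, 1→7, 2→5, 3→4, 4→9, 5→8, 6→2, 7→1, 8→6, 9→10, 10→0

Verify φ preserves adjacency — for each edge of G1, its image is an edge of G2:
  (0,2) → (φ(0),φ(2)) = (3,5) ∈ E(G2) ✓
  (0,4) → (φ(0),φ(4)) = (3,9) ∈ E(G2) ✓
  (0,5) → (φ(0),φ(5)) = (3,8) ∈ E(G2) ✓
  (0,6) → (φ(0),φ(6)) = (2,3) ∈ E(G2) ✓
  (1,2) → (φ(1),φ(2)) = (5,7) ∈ E(G2) ✓
  (1,3) → (φ(1),φ(3)) = (4,7) ∈ E(G2) ✓
  (1,7) → (φ(1),φ(7)) = (1,7) ∈ E(G2) ✓
  (1,8) → (φ(1),φ(8)) = (6,7) ∈ E(G2) ✓
  (1,9) → (φ(1),φ(9)) = (7,10) ∈ E(G2) ✓
  (2,3) → (φ(2),φ(3)) = (4,5) ∈ E(G2) ✓
  (2,6) → (φ(2),φ(6)) = (2,5) ∈ E(G2) ✓
  (2,7) → (φ(2),φ(7)) = (1,5) ∈ E(G2) ✓
  (2,9) → (φ(2),φ(9)) = (5,10) ∈ E(G2) ✓
  (3,4) → (φ(3),φ(4)) = (4,9) ∈ E(G2) ✓
  (3,5) → (φ(3),φ(5)) = (4,8) ∈ E(G2) ✓
  (3,7) → (φ(3),φ(7)) = (1,4) ∈ E(G2) ✓
  (3,9) → (φ(3),φ(9)) = (4,10) ∈ E(G2) ✓
  (3,10) → (φ(3),φ(10)) = (0,4) ∈ E(G2) ✓
  (5,6) → (φ(5),φ(6)) = (2,8) ∈ E(G2) ✓
  (5,7) → (φ(5),φ(7)) = (1,8) ∈ E(G2) ✓
  (5,8) → (φ(5),φ(8)) = (6,8) ∈ E(G2) ✓
  (6,7) → (φ(6),φ(7)) = (1,2) ∈ E(G2) ✓
  (6,9) → (φ(6),φ(9)) = (2,10) ∈ E(G2) ✓
  (6,10) → (φ(6),φ(10)) = (0,2) ∈ E(G2) ✓
  (7,9) → (φ(7),φ(9)) = (1,10) ∈ E(G2) ✓
  (8,9) → (φ(8),φ(9)) = (6,10) ∈ E(G2) ✓
  (8,10) → (φ(8),φ(10)) = (0,6) ∈ E(G2) ✓
All 27 edges of G1 map to edges of G2, and |E(G1)| = |E(G2)| = 27, so φ is a bijection on edges as well as vertices. Hence G1 ≅ G2.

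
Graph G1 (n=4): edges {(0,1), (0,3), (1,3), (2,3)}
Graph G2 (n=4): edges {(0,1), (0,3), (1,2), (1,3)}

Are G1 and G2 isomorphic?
Yes, isomorphic

The graphs are isomorphic.
One valid mapping φ: V(G1) → V(G2): 0→0, 1→3, 2→2, 3→1

Verify φ preserves adjacency — for each edge of G1, its image is an edge of G2:
  (0,1) → (φ(0),φ(1)) = (0,3) ∈ E(G2) ✓
  (0,3) → (φ(0),φ(3)) = (0,1) ∈ E(G2) ✓
  (1,3) → (φ(1),φ(3)) = (1,3) ∈ E(G2) ✓
  (2,3) → (φ(2),φ(3)) = (1,2) ∈ E(G2) ✓
All 4 edges of G1 map to edges of G2, and |E(G1)| = |E(G2)| = 4, so φ is a bijection on edges as well as vertices. Hence G1 ≅ G2.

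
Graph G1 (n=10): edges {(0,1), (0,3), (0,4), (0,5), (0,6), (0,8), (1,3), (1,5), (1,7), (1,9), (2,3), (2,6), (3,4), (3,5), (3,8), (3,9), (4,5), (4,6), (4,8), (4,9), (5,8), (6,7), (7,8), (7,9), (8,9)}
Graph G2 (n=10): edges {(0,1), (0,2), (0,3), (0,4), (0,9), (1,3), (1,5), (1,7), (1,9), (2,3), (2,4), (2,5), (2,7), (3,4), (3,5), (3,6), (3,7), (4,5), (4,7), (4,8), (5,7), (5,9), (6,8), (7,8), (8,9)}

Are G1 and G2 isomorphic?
Yes, isomorphic

The graphs are isomorphic.
One valid mapping φ: V(G1) → V(G2): 0→4, 1→0, 2→6, 3→3, 4→7, 5→2, 6→8, 7→9, 8→5, 9→1

Verify φ preserves adjacency — for each edge of G1, its image is an edge of G2:
  (0,1) → (φ(0),φ(1)) = (0,4) ∈ E(G2) ✓
  (0,3) → (φ(0),φ(3)) = (3,4) ∈ E(G2) ✓
  (0,4) → (φ(0),φ(4)) = (4,7) ∈ E(G2) ✓
  (0,5) → (φ(0),φ(5)) = (2,4) ∈ E(G2) ✓
  (0,6) → (φ(0),φ(6)) = (4,8) ∈ E(G2) ✓
  (0,8) → (φ(0),φ(8)) = (4,5) ∈ E(G2) ✓
  (1,3) → (φ(1),φ(3)) = (0,3) ∈ E(G2) ✓
  (1,5) → (φ(1),φ(5)) = (0,2) ∈ E(G2) ✓
  (1,7) → (φ(1),φ(7)) = (0,9) ∈ E(G2) ✓
  (1,9) → (φ(1),φ(9)) = (0,1) ∈ E(G2) ✓
  (2,3) → (φ(2),φ(3)) = (3,6) ∈ E(G2) ✓
  (2,6) → (φ(2),φ(6)) = (6,8) ∈ E(G2) ✓
  (3,4) → (φ(3),φ(4)) = (3,7) ∈ E(G2) ✓
  (3,5) → (φ(3),φ(5)) = (2,3) ∈ E(G2) ✓
  (3,8) → (φ(3),φ(8)) = (3,5) ∈ E(G2) ✓
  (3,9) → (φ(3),φ(9)) = (1,3) ∈ E(G2) ✓
  (4,5) → (φ(4),φ(5)) = (2,7) ∈ E(G2) ✓
  (4,6) → (φ(4),φ(6)) = (7,8) ∈ E(G2) ✓
  (4,8) → (φ(4),φ(8)) = (5,7) ∈ E(G2) ✓
  (4,9) → (φ(4),φ(9)) = (1,7) ∈ E(G2) ✓
  (5,8) → (φ(5),φ(8)) = (2,5) ∈ E(G2) ✓
  (6,7) → (φ(6),φ(7)) = (8,9) ∈ E(G2) ✓
  (7,8) → (φ(7),φ(8)) = (5,9) ∈ E(G2) ✓
  (7,9) → (φ(7),φ(9)) = (1,9) ∈ E(G2) ✓
  (8,9) → (φ(8),φ(9)) = (1,5) ∈ E(G2) ✓
All 25 edges of G1 map to edges of G2, and |E(G1)| = |E(G2)| = 25, so φ is a bijection on edges as well as vertices. Hence G1 ≅ G2.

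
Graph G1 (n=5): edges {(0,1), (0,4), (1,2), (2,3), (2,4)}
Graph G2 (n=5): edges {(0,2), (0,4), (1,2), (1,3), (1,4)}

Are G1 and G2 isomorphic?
Yes, isomorphic

The graphs are isomorphic.
One valid mapping φ: V(G1) → V(G2): 0→0, 1→4, 2→1, 3→3, 4→2

Verify φ preserves adjacency — for each edge of G1, its image is an edge of G2:
  (0,1) → (φ(0),φ(1)) = (0,4) ∈ E(G2) ✓
  (0,4) → (φ(0),φ(4)) = (0,2) ∈ E(G2) ✓
  (1,2) → (φ(1),φ(2)) = (1,4) ∈ E(G2) ✓
  (2,3) → (φ(2),φ(3)) = (1,3) ∈ E(G2) ✓
  (2,4) → (φ(2),φ(4)) = (1,2) ∈ E(G2) ✓
All 5 edges of G1 map to edges of G2, and |E(G1)| = |E(G2)| = 5, so φ is a bijection on edges as well as vertices. Hence G1 ≅ G2.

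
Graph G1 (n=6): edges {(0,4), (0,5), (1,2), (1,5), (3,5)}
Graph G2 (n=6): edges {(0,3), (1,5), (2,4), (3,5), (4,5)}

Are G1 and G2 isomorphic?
Yes, isomorphic

The graphs are isomorphic.
One valid mapping φ: V(G1) → V(G2): 0→3, 1→4, 2→2, 3→1, 4→0, 5→5

Verify φ preserves adjacency — for each edge of G1, its image is an edge of G2:
  (0,4) → (φ(0),φ(4)) = (0,3) ∈ E(G2) ✓
  (0,5) → (φ(0),φ(5)) = (3,5) ∈ E(G2) ✓
  (1,2) → (φ(1),φ(2)) = (2,4) ∈ E(G2) ✓
  (1,5) → (φ(1),φ(5)) = (4,5) ∈ E(G2) ✓
  (3,5) → (φ(3),φ(5)) = (1,5) ∈ E(G2) ✓
All 5 edges of G1 map to edges of G2, and |E(G1)| = |E(G2)| = 5, so φ is a bijection on edges as well as vertices. Hence G1 ≅ G2.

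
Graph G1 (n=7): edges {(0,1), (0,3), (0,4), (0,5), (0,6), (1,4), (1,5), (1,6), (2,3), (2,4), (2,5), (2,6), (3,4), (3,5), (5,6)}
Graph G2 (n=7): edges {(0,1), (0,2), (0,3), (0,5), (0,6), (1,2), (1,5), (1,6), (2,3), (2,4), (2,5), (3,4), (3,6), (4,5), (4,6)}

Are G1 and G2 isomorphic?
Yes, isomorphic

The graphs are isomorphic.
One valid mapping φ: V(G1) → V(G2): 0→0, 1→1, 2→4, 3→3, 4→6, 5→2, 6→5

Verify φ preserves adjacency — for each edge of G1, its image is an edge of G2:
  (0,1) → (φ(0),φ(1)) = (0,1) ∈ E(G2) ✓
  (0,3) → (φ(0),φ(3)) = (0,3) ∈ E(G2) ✓
  (0,4) → (φ(0),φ(4)) = (0,6) ∈ E(G2) ✓
  (0,5) → (φ(0),φ(5)) = (0,2) ∈ E(G2) ✓
  (0,6) → (φ(0),φ(6)) = (0,5) ∈ E(G2) ✓
  (1,4) → (φ(1),φ(4)) = (1,6) ∈ E(G2) ✓
  (1,5) → (φ(1),φ(5)) = (1,2) ∈ E(G2) ✓
  (1,6) → (φ(1),φ(6)) = (1,5) ∈ E(G2) ✓
  (2,3) → (φ(2),φ(3)) = (3,4) ∈ E(G2) ✓
  (2,4) → (φ(2),φ(4)) = (4,6) ∈ E(G2) ✓
  (2,5) → (φ(2),φ(5)) = (2,4) ∈ E(G2) ✓
  (2,6) → (φ(2),φ(6)) = (4,5) ∈ E(G2) ✓
  (3,4) → (φ(3),φ(4)) = (3,6) ∈ E(G2) ✓
  (3,5) → (φ(3),φ(5)) = (2,3) ∈ E(G2) ✓
  (5,6) → (φ(5),φ(6)) = (2,5) ∈ E(G2) ✓
All 15 edges of G1 map to edges of G2, and |E(G1)| = |E(G2)| = 15, so φ is a bijection on edges as well as vertices. Hence G1 ≅ G2.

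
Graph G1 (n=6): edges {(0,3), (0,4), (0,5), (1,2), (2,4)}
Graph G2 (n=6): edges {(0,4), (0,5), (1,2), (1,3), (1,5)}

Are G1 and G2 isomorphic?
Yes, isomorphic

The graphs are isomorphic.
One valid mapping φ: V(G1) → V(G2): 0→1, 1→4, 2→0, 3→3, 4→5, 5→2

Verify φ preserves adjacency — for each edge of G1, its image is an edge of G2:
  (0,3) → (φ(0),φ(3)) = (1,3) ∈ E(G2) ✓
  (0,4) → (φ(0),φ(4)) = (1,5) ∈ E(G2) ✓
  (0,5) → (φ(0),φ(5)) = (1,2) ∈ E(G2) ✓
  (1,2) → (φ(1),φ(2)) = (0,4) ∈ E(G2) ✓
  (2,4) → (φ(2),φ(4)) = (0,5) ∈ E(G2) ✓
All 5 edges of G1 map to edges of G2, and |E(G1)| = |E(G2)| = 5, so φ is a bijection on edges as well as vertices. Hence G1 ≅ G2.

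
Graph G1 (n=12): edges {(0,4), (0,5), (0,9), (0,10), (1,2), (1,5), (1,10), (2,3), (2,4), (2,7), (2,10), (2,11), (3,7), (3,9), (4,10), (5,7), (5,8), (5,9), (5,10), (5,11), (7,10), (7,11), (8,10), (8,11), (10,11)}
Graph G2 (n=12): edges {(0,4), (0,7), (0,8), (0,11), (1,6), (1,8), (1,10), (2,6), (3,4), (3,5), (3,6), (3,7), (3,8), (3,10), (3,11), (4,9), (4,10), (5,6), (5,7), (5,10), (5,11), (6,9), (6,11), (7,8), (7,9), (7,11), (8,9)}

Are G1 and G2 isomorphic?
No, not isomorphic

The graphs are NOT isomorphic.

Connected components of G1: 2 component(s) with vertex sets [[6], [0, 1, 2, 3, 4, 5, 7, 8, 9, 10, 11]], sizes [1, 11].
Connected components of G2: 1 component(s) with vertex sets [[0, 1, 2, 3, 4, 5, 6, 7, 8, 9, 10, 11]], sizes [12].
The number of connected components (and the multiset of component sizes) is an isomorphism invariant — an isomorphism maps each component of G1 bijectively onto a component of G2. Since G1 has 2 component(s) and G2 has 1, they cannot be isomorphic.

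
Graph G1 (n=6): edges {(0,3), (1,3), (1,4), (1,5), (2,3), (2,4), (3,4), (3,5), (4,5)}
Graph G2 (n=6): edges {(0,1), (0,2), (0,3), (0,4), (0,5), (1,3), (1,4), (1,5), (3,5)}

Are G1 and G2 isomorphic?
Yes, isomorphic

The graphs are isomorphic.
One valid mapping φ: V(G1) → V(G2): 0→2, 1→5, 2→4, 3→0, 4→1, 5→3

Verify φ preserves adjacency — for each edge of G1, its image is an edge of G2:
  (0,3) → (φ(0),φ(3)) = (0,2) ∈ E(G2) ✓
  (1,3) → (φ(1),φ(3)) = (0,5) ∈ E(G2) ✓
  (1,4) → (φ(1),φ(4)) = (1,5) ∈ E(G2) ✓
  (1,5) → (φ(1),φ(5)) = (3,5) ∈ E(G2) ✓
  (2,3) → (φ(2),φ(3)) = (0,4) ∈ E(G2) ✓
  (2,4) → (φ(2),φ(4)) = (1,4) ∈ E(G2) ✓
  (3,4) → (φ(3),φ(4)) = (0,1) ∈ E(G2) ✓
  (3,5) → (φ(3),φ(5)) = (0,3) ∈ E(G2) ✓
  (4,5) → (φ(4),φ(5)) = (1,3) ∈ E(G2) ✓
All 9 edges of G1 map to edges of G2, and |E(G1)| = |E(G2)| = 9, so φ is a bijection on edges as well as vertices. Hence G1 ≅ G2.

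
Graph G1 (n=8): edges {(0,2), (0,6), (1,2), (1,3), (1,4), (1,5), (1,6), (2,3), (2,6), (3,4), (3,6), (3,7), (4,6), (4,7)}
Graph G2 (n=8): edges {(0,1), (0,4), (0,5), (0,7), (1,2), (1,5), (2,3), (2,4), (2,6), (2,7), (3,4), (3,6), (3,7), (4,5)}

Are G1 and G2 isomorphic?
No, not isomorphic

The graphs are NOT isomorphic.

Degrees in G1: deg(0)=2, deg(1)=5, deg(2)=4, deg(3)=5, deg(4)=4, deg(5)=1, deg(6)=5, deg(7)=2.
Sorted degree sequence of G1: [5, 5, 5, 4, 4, 2, 2, 1].
Degrees in G2: deg(0)=4, deg(1)=3, deg(2)=5, deg(3)=4, deg(4)=4, deg(5)=3, deg(6)=2, deg(7)=3.
Sorted degree sequence of G2: [5, 4, 4, 4, 3, 3, 3, 2].
The (sorted) degree sequence is an isomorphism invariant, so since G1 and G2 have different degree sequences they cannot be isomorphic.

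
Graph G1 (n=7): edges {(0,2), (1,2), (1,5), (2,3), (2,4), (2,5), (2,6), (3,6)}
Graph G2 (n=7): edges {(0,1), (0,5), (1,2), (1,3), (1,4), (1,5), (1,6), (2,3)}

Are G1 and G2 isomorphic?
Yes, isomorphic

The graphs are isomorphic.
One valid mapping φ: V(G1) → V(G2): 0→6, 1→5, 2→1, 3→3, 4→4, 5→0, 6→2

Verify φ preserves adjacency — for each edge of G1, its image is an edge of G2:
  (0,2) → (φ(0),φ(2)) = (1,6) ∈ E(G2) ✓
  (1,2) → (φ(1),φ(2)) = (1,5) ∈ E(G2) ✓
  (1,5) → (φ(1),φ(5)) = (0,5) ∈ E(G2) ✓
  (2,3) → (φ(2),φ(3)) = (1,3) ∈ E(G2) ✓
  (2,4) → (φ(2),φ(4)) = (1,4) ∈ E(G2) ✓
  (2,5) → (φ(2),φ(5)) = (0,1) ∈ E(G2) ✓
  (2,6) → (φ(2),φ(6)) = (1,2) ∈ E(G2) ✓
  (3,6) → (φ(3),φ(6)) = (2,3) ∈ E(G2) ✓
All 8 edges of G1 map to edges of G2, and |E(G1)| = |E(G2)| = 8, so φ is a bijection on edges as well as vertices. Hence G1 ≅ G2.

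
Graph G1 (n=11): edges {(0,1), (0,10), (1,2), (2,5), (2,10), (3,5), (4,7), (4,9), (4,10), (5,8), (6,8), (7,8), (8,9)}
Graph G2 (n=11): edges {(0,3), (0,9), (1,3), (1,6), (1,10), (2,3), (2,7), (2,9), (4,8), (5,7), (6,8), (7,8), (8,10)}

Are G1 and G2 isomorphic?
Yes, isomorphic

The graphs are isomorphic.
One valid mapping φ: V(G1) → V(G2): 0→0, 1→9, 2→2, 3→5, 4→1, 5→7, 6→4, 7→10, 8→8, 9→6, 10→3

Verify φ preserves adjacency — for each edge of G1, its image is an edge of G2:
  (0,1) → (φ(0),φ(1)) = (0,9) ∈ E(G2) ✓
  (0,10) → (φ(0),φ(10)) = (0,3) ∈ E(G2) ✓
  (1,2) → (φ(1),φ(2)) = (2,9) ∈ E(G2) ✓
  (2,5) → (φ(2),φ(5)) = (2,7) ∈ E(G2) ✓
  (2,10) → (φ(2),φ(10)) = (2,3) ∈ E(G2) ✓
  (3,5) → (φ(3),φ(5)) = (5,7) ∈ E(G2) ✓
  (4,7) → (φ(4),φ(7)) = (1,10) ∈ E(G2) ✓
  (4,9) → (φ(4),φ(9)) = (1,6) ∈ E(G2) ✓
  (4,10) → (φ(4),φ(10)) = (1,3) ∈ E(G2) ✓
  (5,8) → (φ(5),φ(8)) = (7,8) ∈ E(G2) ✓
  (6,8) → (φ(6),φ(8)) = (4,8) ∈ E(G2) ✓
  (7,8) → (φ(7),φ(8)) = (8,10) ∈ E(G2) ✓
  (8,9) → (φ(8),φ(9)) = (6,8) ∈ E(G2) ✓
All 13 edges of G1 map to edges of G2, and |E(G1)| = |E(G2)| = 13, so φ is a bijection on edges as well as vertices. Hence G1 ≅ G2.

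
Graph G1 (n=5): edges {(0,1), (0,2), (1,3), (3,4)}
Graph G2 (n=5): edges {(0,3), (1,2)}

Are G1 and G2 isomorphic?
No, not isomorphic

The graphs are NOT isomorphic.

Connected components of G1: 1 component(s) with vertex sets [[0, 1, 2, 3, 4]], sizes [5].
Connected components of G2: 3 component(s) with vertex sets [[4], [0, 3], [1, 2]], sizes [1, 2, 2].
The number of connected components (and the multiset of component sizes) is an isomorphism invariant — an isomorphism maps each component of G1 bijectively onto a component of G2. Since G1 has 1 component(s) and G2 has 3, they cannot be isomorphic.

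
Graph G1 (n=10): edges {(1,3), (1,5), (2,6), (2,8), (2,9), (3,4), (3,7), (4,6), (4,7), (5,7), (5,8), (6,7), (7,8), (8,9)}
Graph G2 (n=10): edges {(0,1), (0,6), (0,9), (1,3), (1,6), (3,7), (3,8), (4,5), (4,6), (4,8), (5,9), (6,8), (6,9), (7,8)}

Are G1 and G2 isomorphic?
Yes, isomorphic

The graphs are isomorphic.
One valid mapping φ: V(G1) → V(G2): 0→2, 1→5, 2→3, 3→9, 4→0, 5→4, 6→1, 7→6, 8→8, 9→7

Verify φ preserves adjacency — for each edge of G1, its image is an edge of G2:
  (1,3) → (φ(1),φ(3)) = (5,9) ∈ E(G2) ✓
  (1,5) → (φ(1),φ(5)) = (4,5) ∈ E(G2) ✓
  (2,6) → (φ(2),φ(6)) = (1,3) ∈ E(G2) ✓
  (2,8) → (φ(2),φ(8)) = (3,8) ∈ E(G2) ✓
  (2,9) → (φ(2),φ(9)) = (3,7) ∈ E(G2) ✓
  (3,4) → (φ(3),φ(4)) = (0,9) ∈ E(G2) ✓
  (3,7) → (φ(3),φ(7)) = (6,9) ∈ E(G2) ✓
  (4,6) → (φ(4),φ(6)) = (0,1) ∈ E(G2) ✓
  (4,7) → (φ(4),φ(7)) = (0,6) ∈ E(G2) ✓
  (5,7) → (φ(5),φ(7)) = (4,6) ∈ E(G2) ✓
  (5,8) → (φ(5),φ(8)) = (4,8) ∈ E(G2) ✓
  (6,7) → (φ(6),φ(7)) = (1,6) ∈ E(G2) ✓
  (7,8) → (φ(7),φ(8)) = (6,8) ∈ E(G2) ✓
  (8,9) → (φ(8),φ(9)) = (7,8) ∈ E(G2) ✓
All 14 edges of G1 map to edges of G2, and |E(G1)| = |E(G2)| = 14, so φ is a bijection on edges as well as vertices. Hence G1 ≅ G2.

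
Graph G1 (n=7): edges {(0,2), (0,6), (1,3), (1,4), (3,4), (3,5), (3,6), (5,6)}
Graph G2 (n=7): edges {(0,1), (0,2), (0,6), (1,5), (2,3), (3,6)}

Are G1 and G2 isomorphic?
No, not isomorphic

The graphs are NOT isomorphic.

Connected components of G1: 1 component(s) with vertex sets [[0, 1, 2, 3, 4, 5, 6]], sizes [7].
Connected components of G2: 2 component(s) with vertex sets [[4], [0, 1, 2, 3, 5, 6]], sizes [1, 6].
The number of connected components (and the multiset of component sizes) is an isomorphism invariant — an isomorphism maps each component of G1 bijectively onto a component of G2. Since G1 has 1 component(s) and G2 has 2, they cannot be isomorphic.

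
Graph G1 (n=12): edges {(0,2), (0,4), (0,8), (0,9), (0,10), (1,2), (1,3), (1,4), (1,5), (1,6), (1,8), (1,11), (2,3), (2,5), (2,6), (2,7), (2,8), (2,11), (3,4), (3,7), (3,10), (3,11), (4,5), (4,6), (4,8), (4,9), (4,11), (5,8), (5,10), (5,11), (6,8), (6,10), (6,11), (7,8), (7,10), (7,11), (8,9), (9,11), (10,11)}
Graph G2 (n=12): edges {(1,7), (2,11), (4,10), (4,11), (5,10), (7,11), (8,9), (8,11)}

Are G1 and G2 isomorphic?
No, not isomorphic

The graphs are NOT isomorphic.

Connected components of G1: 1 component(s) with vertex sets [[0, 1, 2, 3, 4, 5, 6, 7, 8, 9, 10, 11]], sizes [12].
Connected components of G2: 4 component(s) with vertex sets [[0], [3], [6], [1, 2, 4, 5, 7, 8, 9, 10, 11]], sizes [1, 1, 1, 9].
The number of connected components (and the multiset of component sizes) is an isomorphism invariant — an isomorphism maps each component of G1 bijectively onto a component of G2. Since G1 has 1 component(s) and G2 has 4, they cannot be isomorphic.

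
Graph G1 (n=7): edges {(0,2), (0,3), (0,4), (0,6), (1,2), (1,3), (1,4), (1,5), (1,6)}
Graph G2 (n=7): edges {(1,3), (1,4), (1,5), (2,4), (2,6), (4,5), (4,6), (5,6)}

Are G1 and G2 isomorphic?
No, not isomorphic

The graphs are NOT isomorphic.

Connected components of G1: 1 component(s) with vertex sets [[0, 1, 2, 3, 4, 5, 6]], sizes [7].
Connected components of G2: 2 component(s) with vertex sets [[0], [1, 2, 3, 4, 5, 6]], sizes [1, 6].
The number of connected components (and the multiset of component sizes) is an isomorphism invariant — an isomorphism maps each component of G1 bijectively onto a component of G2. Since G1 has 1 component(s) and G2 has 2, they cannot be isomorphic.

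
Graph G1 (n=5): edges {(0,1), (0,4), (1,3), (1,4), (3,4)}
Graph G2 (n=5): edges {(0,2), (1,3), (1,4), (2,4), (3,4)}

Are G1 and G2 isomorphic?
No, not isomorphic

The graphs are NOT isomorphic.

Degrees in G1: deg(0)=2, deg(1)=3, deg(2)=0, deg(3)=2, deg(4)=3.
Sorted degree sequence of G1: [3, 3, 2, 2, 0].
Degrees in G2: deg(0)=1, deg(1)=2, deg(2)=2, deg(3)=2, deg(4)=3.
Sorted degree sequence of G2: [3, 2, 2, 2, 1].
The (sorted) degree sequence is an isomorphism invariant, so since G1 and G2 have different degree sequences they cannot be isomorphic.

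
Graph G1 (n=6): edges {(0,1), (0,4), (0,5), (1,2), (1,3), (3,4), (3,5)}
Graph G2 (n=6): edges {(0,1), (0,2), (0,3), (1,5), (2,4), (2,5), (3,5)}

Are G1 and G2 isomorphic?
Yes, isomorphic

The graphs are isomorphic.
One valid mapping φ: V(G1) → V(G2): 0→0, 1→2, 2→4, 3→5, 4→3, 5→1

Verify φ preserves adjacency — for each edge of G1, its image is an edge of G2:
  (0,1) → (φ(0),φ(1)) = (0,2) ∈ E(G2) ✓
  (0,4) → (φ(0),φ(4)) = (0,3) ∈ E(G2) ✓
  (0,5) → (φ(0),φ(5)) = (0,1) ∈ E(G2) ✓
  (1,2) → (φ(1),φ(2)) = (2,4) ∈ E(G2) ✓
  (1,3) → (φ(1),φ(3)) = (2,5) ∈ E(G2) ✓
  (3,4) → (φ(3),φ(4)) = (3,5) ∈ E(G2) ✓
  (3,5) → (φ(3),φ(5)) = (1,5) ∈ E(G2) ✓
All 7 edges of G1 map to edges of G2, and |E(G1)| = |E(G2)| = 7, so φ is a bijection on edges as well as vertices. Hence G1 ≅ G2.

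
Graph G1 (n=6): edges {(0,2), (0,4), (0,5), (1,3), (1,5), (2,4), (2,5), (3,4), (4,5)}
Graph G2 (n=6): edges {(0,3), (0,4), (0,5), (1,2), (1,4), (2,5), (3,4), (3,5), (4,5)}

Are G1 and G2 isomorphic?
Yes, isomorphic

The graphs are isomorphic.
One valid mapping φ: V(G1) → V(G2): 0→0, 1→2, 2→3, 3→1, 4→4, 5→5

Verify φ preserves adjacency — for each edge of G1, its image is an edge of G2:
  (0,2) → (φ(0),φ(2)) = (0,3) ∈ E(G2) ✓
  (0,4) → (φ(0),φ(4)) = (0,4) ∈ E(G2) ✓
  (0,5) → (φ(0),φ(5)) = (0,5) ∈ E(G2) ✓
  (1,3) → (φ(1),φ(3)) = (1,2) ∈ E(G2) ✓
  (1,5) → (φ(1),φ(5)) = (2,5) ∈ E(G2) ✓
  (2,4) → (φ(2),φ(4)) = (3,4) ∈ E(G2) ✓
  (2,5) → (φ(2),φ(5)) = (3,5) ∈ E(G2) ✓
  (3,4) → (φ(3),φ(4)) = (1,4) ∈ E(G2) ✓
  (4,5) → (φ(4),φ(5)) = (4,5) ∈ E(G2) ✓
All 9 edges of G1 map to edges of G2, and |E(G1)| = |E(G2)| = 9, so φ is a bijection on edges as well as vertices. Hence G1 ≅ G2.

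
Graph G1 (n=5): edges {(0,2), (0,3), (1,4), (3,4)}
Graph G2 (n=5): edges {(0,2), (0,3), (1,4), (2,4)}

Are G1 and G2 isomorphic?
Yes, isomorphic

The graphs are isomorphic.
One valid mapping φ: V(G1) → V(G2): 0→4, 1→3, 2→1, 3→2, 4→0

Verify φ preserves adjacency — for each edge of G1, its image is an edge of G2:
  (0,2) → (φ(0),φ(2)) = (1,4) ∈ E(G2) ✓
  (0,3) → (φ(0),φ(3)) = (2,4) ∈ E(G2) ✓
  (1,4) → (φ(1),φ(4)) = (0,3) ∈ E(G2) ✓
  (3,4) → (φ(3),φ(4)) = (0,2) ∈ E(G2) ✓
All 4 edges of G1 map to edges of G2, and |E(G1)| = |E(G2)| = 4, so φ is a bijection on edges as well as vertices. Hence G1 ≅ G2.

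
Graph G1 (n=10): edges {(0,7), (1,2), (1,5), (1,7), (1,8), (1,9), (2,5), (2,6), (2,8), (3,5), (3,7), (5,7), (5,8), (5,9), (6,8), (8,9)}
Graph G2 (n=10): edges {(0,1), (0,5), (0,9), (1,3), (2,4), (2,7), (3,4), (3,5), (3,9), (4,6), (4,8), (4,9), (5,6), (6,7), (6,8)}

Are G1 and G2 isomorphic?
No, not isomorphic

The graphs are NOT isomorphic.

Degrees in G1: deg(0)=1, deg(1)=5, deg(2)=4, deg(3)=2, deg(4)=0, deg(5)=6, deg(6)=2, deg(7)=4, deg(8)=5, deg(9)=3.
Sorted degree sequence of G1: [6, 5, 5, 4, 4, 3, 2, 2, 1, 0].
Degrees in G2: deg(0)=3, deg(1)=2, deg(2)=2, deg(3)=4, deg(4)=5, deg(5)=3, deg(6)=4, deg(7)=2, deg(8)=2, deg(9)=3.
Sorted degree sequence of G2: [5, 4, 4, 3, 3, 3, 2, 2, 2, 2].
The (sorted) degree sequence is an isomorphism invariant, so since G1 and G2 have different degree sequences they cannot be isomorphic.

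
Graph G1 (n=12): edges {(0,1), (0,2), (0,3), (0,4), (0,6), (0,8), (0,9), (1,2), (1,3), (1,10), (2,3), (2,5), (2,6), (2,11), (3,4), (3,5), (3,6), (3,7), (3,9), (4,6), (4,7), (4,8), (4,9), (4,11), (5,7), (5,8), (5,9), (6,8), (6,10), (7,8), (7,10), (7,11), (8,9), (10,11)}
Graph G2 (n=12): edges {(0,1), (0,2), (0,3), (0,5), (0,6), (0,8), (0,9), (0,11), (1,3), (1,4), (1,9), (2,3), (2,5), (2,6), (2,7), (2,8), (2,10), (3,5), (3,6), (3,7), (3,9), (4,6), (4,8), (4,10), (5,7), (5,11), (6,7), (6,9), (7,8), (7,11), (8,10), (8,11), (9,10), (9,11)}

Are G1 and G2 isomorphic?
Yes, isomorphic

The graphs are isomorphic.
One valid mapping φ: V(G1) → V(G2): 0→3, 1→1, 2→9, 3→0, 4→2, 5→11, 6→6, 7→8, 8→7, 9→5, 10→4, 11→10

Verify φ preserves adjacency — for each edge of G1, its image is an edge of G2:
  (0,1) → (φ(0),φ(1)) = (1,3) ∈ E(G2) ✓
  (0,2) → (φ(0),φ(2)) = (3,9) ∈ E(G2) ✓
  (0,3) → (φ(0),φ(3)) = (0,3) ∈ E(G2) ✓
  (0,4) → (φ(0),φ(4)) = (2,3) ∈ E(G2) ✓
  (0,6) → (φ(0),φ(6)) = (3,6) ∈ E(G2) ✓
  (0,8) → (φ(0),φ(8)) = (3,7) ∈ E(G2) ✓
  (0,9) → (φ(0),φ(9)) = (3,5) ∈ E(G2) ✓
  (1,2) → (φ(1),φ(2)) = (1,9) ∈ E(G2) ✓
  (1,3) → (φ(1),φ(3)) = (0,1) ∈ E(G2) ✓
  (1,10) → (φ(1),φ(10)) = (1,4) ∈ E(G2) ✓
  (2,3) → (φ(2),φ(3)) = (0,9) ∈ E(G2) ✓
  (2,5) → (φ(2),φ(5)) = (9,11) ∈ E(G2) ✓
  (2,6) → (φ(2),φ(6)) = (6,9) ∈ E(G2) ✓
  (2,11) → (φ(2),φ(11)) = (9,10) ∈ E(G2) ✓
  (3,4) → (φ(3),φ(4)) = (0,2) ∈ E(G2) ✓
  (3,5) → (φ(3),φ(5)) = (0,11) ∈ E(G2) ✓
  (3,6) → (φ(3),φ(6)) = (0,6) ∈ E(G2) ✓
  (3,7) → (φ(3),φ(7)) = (0,8) ∈ E(G2) ✓
  (3,9) → (φ(3),φ(9)) = (0,5) ∈ E(G2) ✓
  (4,6) → (φ(4),φ(6)) = (2,6) ∈ E(G2) ✓
  (4,7) → (φ(4),φ(7)) = (2,8) ∈ E(G2) ✓
  (4,8) → (φ(4),φ(8)) = (2,7) ∈ E(G2) ✓
  (4,9) → (φ(4),φ(9)) = (2,5) ∈ E(G2) ✓
  (4,11) → (φ(4),φ(11)) = (2,10) ∈ E(G2) ✓
  (5,7) → (φ(5),φ(7)) = (8,11) ∈ E(G2) ✓
  (5,8) → (φ(5),φ(8)) = (7,11) ∈ E(G2) ✓
  (5,9) → (φ(5),φ(9)) = (5,11) ∈ E(G2) ✓
  (6,8) → (φ(6),φ(8)) = (6,7) ∈ E(G2) ✓
  (6,10) → (φ(6),φ(10)) = (4,6) ∈ E(G2) ✓
  (7,8) → (φ(7),φ(8)) = (7,8) ∈ E(G2) ✓
  (7,10) → (φ(7),φ(10)) = (4,8) ∈ E(G2) ✓
  (7,11) → (φ(7),φ(11)) = (8,10) ∈ E(G2) ✓
  (8,9) → (φ(8),φ(9)) = (5,7) ∈ E(G2) ✓
  (10,11) → (φ(10),φ(11)) = (4,10) ∈ E(G2) ✓
All 34 edges of G1 map to edges of G2, and |E(G1)| = |E(G2)| = 34, so φ is a bijection on edges as well as vertices. Hence G1 ≅ G2.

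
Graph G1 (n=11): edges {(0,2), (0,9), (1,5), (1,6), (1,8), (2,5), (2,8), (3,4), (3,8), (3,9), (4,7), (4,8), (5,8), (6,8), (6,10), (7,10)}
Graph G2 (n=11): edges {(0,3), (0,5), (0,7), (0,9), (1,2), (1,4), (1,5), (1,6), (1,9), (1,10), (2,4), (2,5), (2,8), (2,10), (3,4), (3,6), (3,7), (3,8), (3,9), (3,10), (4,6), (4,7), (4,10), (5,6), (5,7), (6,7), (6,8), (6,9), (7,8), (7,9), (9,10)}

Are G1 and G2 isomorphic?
No, not isomorphic

The graphs are NOT isomorphic.

Counting triangles (3-cliques): G1 has 4, G2 has 26.
Triangle count is an isomorphism invariant, so differing triangle counts rule out isomorphism.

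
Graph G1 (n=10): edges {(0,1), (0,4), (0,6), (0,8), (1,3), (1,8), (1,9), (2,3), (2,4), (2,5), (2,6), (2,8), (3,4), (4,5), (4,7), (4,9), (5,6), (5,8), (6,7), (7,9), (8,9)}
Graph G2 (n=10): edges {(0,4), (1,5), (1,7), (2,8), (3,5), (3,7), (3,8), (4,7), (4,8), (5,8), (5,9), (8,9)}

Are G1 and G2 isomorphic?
No, not isomorphic

The graphs are NOT isomorphic.

Counting triangles (3-cliques): G1 has 7, G2 has 2.
Triangle count is an isomorphism invariant, so differing triangle counts rule out isomorphism.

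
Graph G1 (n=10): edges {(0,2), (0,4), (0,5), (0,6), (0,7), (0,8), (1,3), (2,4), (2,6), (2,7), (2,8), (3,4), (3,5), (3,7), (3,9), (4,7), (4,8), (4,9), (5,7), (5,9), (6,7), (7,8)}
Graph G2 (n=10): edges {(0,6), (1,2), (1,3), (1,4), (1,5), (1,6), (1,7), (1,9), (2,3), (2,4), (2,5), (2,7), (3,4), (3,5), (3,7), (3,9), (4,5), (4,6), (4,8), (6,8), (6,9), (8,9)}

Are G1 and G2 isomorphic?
Yes, isomorphic

The graphs are isomorphic.
One valid mapping φ: V(G1) → V(G2): 0→3, 1→0, 2→2, 3→6, 4→4, 5→9, 6→7, 7→1, 8→5, 9→8

Verify φ preserves adjacency — for each edge of G1, its image is an edge of G2:
  (0,2) → (φ(0),φ(2)) = (2,3) ∈ E(G2) ✓
  (0,4) → (φ(0),φ(4)) = (3,4) ∈ E(G2) ✓
  (0,5) → (φ(0),φ(5)) = (3,9) ∈ E(G2) ✓
  (0,6) → (φ(0),φ(6)) = (3,7) ∈ E(G2) ✓
  (0,7) → (φ(0),φ(7)) = (1,3) ∈ E(G2) ✓
  (0,8) → (φ(0),φ(8)) = (3,5) ∈ E(G2) ✓
  (1,3) → (φ(1),φ(3)) = (0,6) ∈ E(G2) ✓
  (2,4) → (φ(2),φ(4)) = (2,4) ∈ E(G2) ✓
  (2,6) → (φ(2),φ(6)) = (2,7) ∈ E(G2) ✓
  (2,7) → (φ(2),φ(7)) = (1,2) ∈ E(G2) ✓
  (2,8) → (φ(2),φ(8)) = (2,5) ∈ E(G2) ✓
  (3,4) → (φ(3),φ(4)) = (4,6) ∈ E(G2) ✓
  (3,5) → (φ(3),φ(5)) = (6,9) ∈ E(G2) ✓
  (3,7) → (φ(3),φ(7)) = (1,6) ∈ E(G2) ✓
  (3,9) → (φ(3),φ(9)) = (6,8) ∈ E(G2) ✓
  (4,7) → (φ(4),φ(7)) = (1,4) ∈ E(G2) ✓
  (4,8) → (φ(4),φ(8)) = (4,5) ∈ E(G2) ✓
  (4,9) → (φ(4),φ(9)) = (4,8) ∈ E(G2) ✓
  (5,7) → (φ(5),φ(7)) = (1,9) ∈ E(G2) ✓
  (5,9) → (φ(5),φ(9)) = (8,9) ∈ E(G2) ✓
  (6,7) → (φ(6),φ(7)) = (1,7) ∈ E(G2) ✓
  (7,8) → (φ(7),φ(8)) = (1,5) ∈ E(G2) ✓
All 22 edges of G1 map to edges of G2, and |E(G1)| = |E(G2)| = 22, so φ is a bijection on edges as well as vertices. Hence G1 ≅ G2.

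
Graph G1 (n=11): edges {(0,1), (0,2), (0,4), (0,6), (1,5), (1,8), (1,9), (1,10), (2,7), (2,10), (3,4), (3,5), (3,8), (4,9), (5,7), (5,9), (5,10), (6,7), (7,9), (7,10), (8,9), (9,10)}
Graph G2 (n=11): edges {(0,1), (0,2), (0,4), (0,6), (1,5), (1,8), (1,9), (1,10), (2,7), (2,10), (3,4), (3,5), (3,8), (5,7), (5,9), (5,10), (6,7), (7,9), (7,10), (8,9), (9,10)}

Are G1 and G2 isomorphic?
No, not isomorphic

The graphs are NOT isomorphic.

Counting edges: G1 has 22 edge(s); G2 has 21 edge(s).
Edge count is an isomorphism invariant (a bijection on vertices induces a bijection on edges), so differing edge counts rule out isomorphism.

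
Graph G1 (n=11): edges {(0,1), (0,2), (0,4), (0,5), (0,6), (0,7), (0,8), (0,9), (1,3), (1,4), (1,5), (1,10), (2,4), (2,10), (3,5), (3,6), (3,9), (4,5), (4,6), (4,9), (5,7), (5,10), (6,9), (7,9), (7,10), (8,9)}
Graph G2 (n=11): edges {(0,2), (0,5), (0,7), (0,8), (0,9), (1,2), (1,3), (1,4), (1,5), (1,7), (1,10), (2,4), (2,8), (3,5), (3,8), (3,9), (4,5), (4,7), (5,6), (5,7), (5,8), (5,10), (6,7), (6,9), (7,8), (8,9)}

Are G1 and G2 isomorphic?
Yes, isomorphic

The graphs are isomorphic.
One valid mapping φ: V(G1) → V(G2): 0→5, 1→0, 2→6, 3→2, 4→7, 5→8, 6→4, 7→3, 8→10, 9→1, 10→9

Verify φ preserves adjacency — for each edge of G1, its image is an edge of G2:
  (0,1) → (φ(0),φ(1)) = (0,5) ∈ E(G2) ✓
  (0,2) → (φ(0),φ(2)) = (5,6) ∈ E(G2) ✓
  (0,4) → (φ(0),φ(4)) = (5,7) ∈ E(G2) ✓
  (0,5) → (φ(0),φ(5)) = (5,8) ∈ E(G2) ✓
  (0,6) → (φ(0),φ(6)) = (4,5) ∈ E(G2) ✓
  (0,7) → (φ(0),φ(7)) = (3,5) ∈ E(G2) ✓
  (0,8) → (φ(0),φ(8)) = (5,10) ∈ E(G2) ✓
  (0,9) → (φ(0),φ(9)) = (1,5) ∈ E(G2) ✓
  (1,3) → (φ(1),φ(3)) = (0,2) ∈ E(G2) ✓
  (1,4) → (φ(1),φ(4)) = (0,7) ∈ E(G2) ✓
  (1,5) → (φ(1),φ(5)) = (0,8) ∈ E(G2) ✓
  (1,10) → (φ(1),φ(10)) = (0,9) ∈ E(G2) ✓
  (2,4) → (φ(2),φ(4)) = (6,7) ∈ E(G2) ✓
  (2,10) → (φ(2),φ(10)) = (6,9) ∈ E(G2) ✓
  (3,5) → (φ(3),φ(5)) = (2,8) ∈ E(G2) ✓
  (3,6) → (φ(3),φ(6)) = (2,4) ∈ E(G2) ✓
  (3,9) → (φ(3),φ(9)) = (1,2) ∈ E(G2) ✓
  (4,5) → (φ(4),φ(5)) = (7,8) ∈ E(G2) ✓
  (4,6) → (φ(4),φ(6)) = (4,7) ∈ E(G2) ✓
  (4,9) → (φ(4),φ(9)) = (1,7) ∈ E(G2) ✓
  (5,7) → (φ(5),φ(7)) = (3,8) ∈ E(G2) ✓
  (5,10) → (φ(5),φ(10)) = (8,9) ∈ E(G2) ✓
  (6,9) → (φ(6),φ(9)) = (1,4) ∈ E(G2) ✓
  (7,9) → (φ(7),φ(9)) = (1,3) ∈ E(G2) ✓
  (7,10) → (φ(7),φ(10)) = (3,9) ∈ E(G2) ✓
  (8,9) → (φ(8),φ(9)) = (1,10) ∈ E(G2) ✓
All 26 edges of G1 map to edges of G2, and |E(G1)| = |E(G2)| = 26, so φ is a bijection on edges as well as vertices. Hence G1 ≅ G2.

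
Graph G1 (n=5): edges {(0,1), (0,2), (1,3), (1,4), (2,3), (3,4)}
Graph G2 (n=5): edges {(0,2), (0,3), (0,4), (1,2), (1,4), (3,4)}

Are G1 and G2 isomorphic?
Yes, isomorphic

The graphs are isomorphic.
One valid mapping φ: V(G1) → V(G2): 0→1, 1→4, 2→2, 3→0, 4→3

Verify φ preserves adjacency — for each edge of G1, its image is an edge of G2:
  (0,1) → (φ(0),φ(1)) = (1,4) ∈ E(G2) ✓
  (0,2) → (φ(0),φ(2)) = (1,2) ∈ E(G2) ✓
  (1,3) → (φ(1),φ(3)) = (0,4) ∈ E(G2) ✓
  (1,4) → (φ(1),φ(4)) = (3,4) ∈ E(G2) ✓
  (2,3) → (φ(2),φ(3)) = (0,2) ∈ E(G2) ✓
  (3,4) → (φ(3),φ(4)) = (0,3) ∈ E(G2) ✓
All 6 edges of G1 map to edges of G2, and |E(G1)| = |E(G2)| = 6, so φ is a bijection on edges as well as vertices. Hence G1 ≅ G2.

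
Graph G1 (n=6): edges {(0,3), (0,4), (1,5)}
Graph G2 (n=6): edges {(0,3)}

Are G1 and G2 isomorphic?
No, not isomorphic

The graphs are NOT isomorphic.

Counting edges: G1 has 3 edge(s); G2 has 1 edge(s).
Edge count is an isomorphism invariant (a bijection on vertices induces a bijection on edges), so differing edge counts rule out isomorphism.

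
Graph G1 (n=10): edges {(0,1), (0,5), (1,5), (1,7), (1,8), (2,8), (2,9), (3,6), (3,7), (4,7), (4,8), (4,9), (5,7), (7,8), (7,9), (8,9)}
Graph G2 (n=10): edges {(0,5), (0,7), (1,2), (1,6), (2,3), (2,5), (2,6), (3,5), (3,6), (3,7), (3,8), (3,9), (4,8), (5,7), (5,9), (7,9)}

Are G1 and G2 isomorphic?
Yes, isomorphic

The graphs are isomorphic.
One valid mapping φ: V(G1) → V(G2): 0→1, 1→2, 2→0, 3→8, 4→9, 5→6, 6→4, 7→3, 8→5, 9→7

Verify φ preserves adjacency — for each edge of G1, its image is an edge of G2:
  (0,1) → (φ(0),φ(1)) = (1,2) ∈ E(G2) ✓
  (0,5) → (φ(0),φ(5)) = (1,6) ∈ E(G2) ✓
  (1,5) → (φ(1),φ(5)) = (2,6) ∈ E(G2) ✓
  (1,7) → (φ(1),φ(7)) = (2,3) ∈ E(G2) ✓
  (1,8) → (φ(1),φ(8)) = (2,5) ∈ E(G2) ✓
  (2,8) → (φ(2),φ(8)) = (0,5) ∈ E(G2) ✓
  (2,9) → (φ(2),φ(9)) = (0,7) ∈ E(G2) ✓
  (3,6) → (φ(3),φ(6)) = (4,8) ∈ E(G2) ✓
  (3,7) → (φ(3),φ(7)) = (3,8) ∈ E(G2) ✓
  (4,7) → (φ(4),φ(7)) = (3,9) ∈ E(G2) ✓
  (4,8) → (φ(4),φ(8)) = (5,9) ∈ E(G2) ✓
  (4,9) → (φ(4),φ(9)) = (7,9) ∈ E(G2) ✓
  (5,7) → (φ(5),φ(7)) = (3,6) ∈ E(G2) ✓
  (7,8) → (φ(7),φ(8)) = (3,5) ∈ E(G2) ✓
  (7,9) → (φ(7),φ(9)) = (3,7) ∈ E(G2) ✓
  (8,9) → (φ(8),φ(9)) = (5,7) ∈ E(G2) ✓
All 16 edges of G1 map to edges of G2, and |E(G1)| = |E(G2)| = 16, so φ is a bijection on edges as well as vertices. Hence G1 ≅ G2.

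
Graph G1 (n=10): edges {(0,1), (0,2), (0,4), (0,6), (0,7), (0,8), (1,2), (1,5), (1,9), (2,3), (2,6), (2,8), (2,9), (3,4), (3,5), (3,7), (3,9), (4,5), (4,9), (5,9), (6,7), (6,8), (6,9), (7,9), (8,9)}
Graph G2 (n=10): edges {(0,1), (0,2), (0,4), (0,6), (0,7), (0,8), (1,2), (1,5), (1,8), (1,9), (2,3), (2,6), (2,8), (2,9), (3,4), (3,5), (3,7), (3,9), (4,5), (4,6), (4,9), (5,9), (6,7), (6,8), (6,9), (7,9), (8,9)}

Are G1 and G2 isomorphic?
No, not isomorphic

The graphs are NOT isomorphic.

Counting edges: G1 has 25 edge(s); G2 has 27 edge(s).
Edge count is an isomorphism invariant (a bijection on vertices induces a bijection on edges), so differing edge counts rule out isomorphism.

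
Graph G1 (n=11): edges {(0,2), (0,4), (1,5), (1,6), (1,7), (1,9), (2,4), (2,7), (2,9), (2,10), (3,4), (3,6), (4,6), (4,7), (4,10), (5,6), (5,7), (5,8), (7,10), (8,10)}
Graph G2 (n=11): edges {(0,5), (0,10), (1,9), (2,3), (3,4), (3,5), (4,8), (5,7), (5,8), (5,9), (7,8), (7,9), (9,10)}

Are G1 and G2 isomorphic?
No, not isomorphic

The graphs are NOT isomorphic.

Connected components of G1: 1 component(s) with vertex sets [[0, 1, 2, 3, 4, 5, 6, 7, 8, 9, 10]], sizes [11].
Connected components of G2: 2 component(s) with vertex sets [[6], [0, 1, 2, 3, 4, 5, 7, 8, 9, 10]], sizes [1, 10].
The number of connected components (and the multiset of component sizes) is an isomorphism invariant — an isomorphism maps each component of G1 bijectively onto a component of G2. Since G1 has 1 component(s) and G2 has 2, they cannot be isomorphic.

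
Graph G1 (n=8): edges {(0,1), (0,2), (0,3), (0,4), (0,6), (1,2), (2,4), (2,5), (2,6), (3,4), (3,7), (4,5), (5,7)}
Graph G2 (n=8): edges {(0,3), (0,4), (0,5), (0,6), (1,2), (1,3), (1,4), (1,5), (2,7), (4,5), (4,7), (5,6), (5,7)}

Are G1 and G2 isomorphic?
No, not isomorphic

The graphs are NOT isomorphic.

Counting triangles (3-cliques): G1 has 5, G2 has 4.
Triangle count is an isomorphism invariant, so differing triangle counts rule out isomorphism.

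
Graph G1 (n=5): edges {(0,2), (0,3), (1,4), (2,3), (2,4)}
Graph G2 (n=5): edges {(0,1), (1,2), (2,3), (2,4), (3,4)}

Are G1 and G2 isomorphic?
Yes, isomorphic

The graphs are isomorphic.
One valid mapping φ: V(G1) → V(G2): 0→4, 1→0, 2→2, 3→3, 4→1

Verify φ preserves adjacency — for each edge of G1, its image is an edge of G2:
  (0,2) → (φ(0),φ(2)) = (2,4) ∈ E(G2) ✓
  (0,3) → (φ(0),φ(3)) = (3,4) ∈ E(G2) ✓
  (1,4) → (φ(1),φ(4)) = (0,1) ∈ E(G2) ✓
  (2,3) → (φ(2),φ(3)) = (2,3) ∈ E(G2) ✓
  (2,4) → (φ(2),φ(4)) = (1,2) ∈ E(G2) ✓
All 5 edges of G1 map to edges of G2, and |E(G1)| = |E(G2)| = 5, so φ is a bijection on edges as well as vertices. Hence G1 ≅ G2.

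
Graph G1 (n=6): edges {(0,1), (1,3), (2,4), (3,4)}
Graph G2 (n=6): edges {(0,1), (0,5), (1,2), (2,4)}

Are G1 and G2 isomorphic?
Yes, isomorphic

The graphs are isomorphic.
One valid mapping φ: V(G1) → V(G2): 0→5, 1→0, 2→4, 3→1, 4→2, 5→3

Verify φ preserves adjacency — for each edge of G1, its image is an edge of G2:
  (0,1) → (φ(0),φ(1)) = (0,5) ∈ E(G2) ✓
  (1,3) → (φ(1),φ(3)) = (0,1) ∈ E(G2) ✓
  (2,4) → (φ(2),φ(4)) = (2,4) ∈ E(G2) ✓
  (3,4) → (φ(3),φ(4)) = (1,2) ∈ E(G2) ✓
All 4 edges of G1 map to edges of G2, and |E(G1)| = |E(G2)| = 4, so φ is a bijection on edges as well as vertices. Hence G1 ≅ G2.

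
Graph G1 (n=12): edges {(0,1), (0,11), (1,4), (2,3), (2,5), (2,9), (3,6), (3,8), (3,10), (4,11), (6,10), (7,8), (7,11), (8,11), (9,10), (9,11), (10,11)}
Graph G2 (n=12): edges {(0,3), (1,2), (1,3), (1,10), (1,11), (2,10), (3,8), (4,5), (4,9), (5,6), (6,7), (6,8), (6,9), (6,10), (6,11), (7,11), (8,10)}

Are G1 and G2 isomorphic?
Yes, isomorphic

The graphs are isomorphic.
One valid mapping φ: V(G1) → V(G2): 0→5, 1→4, 2→3, 3→1, 4→9, 5→0, 6→2, 7→7, 8→11, 9→8, 10→10, 11→6

Verify φ preserves adjacency — for each edge of G1, its image is an edge of G2:
  (0,1) → (φ(0),φ(1)) = (4,5) ∈ E(G2) ✓
  (0,11) → (φ(0),φ(11)) = (5,6) ∈ E(G2) ✓
  (1,4) → (φ(1),φ(4)) = (4,9) ∈ E(G2) ✓
  (2,3) → (φ(2),φ(3)) = (1,3) ∈ E(G2) ✓
  (2,5) → (φ(2),φ(5)) = (0,3) ∈ E(G2) ✓
  (2,9) → (φ(2),φ(9)) = (3,8) ∈ E(G2) ✓
  (3,6) → (φ(3),φ(6)) = (1,2) ∈ E(G2) ✓
  (3,8) → (φ(3),φ(8)) = (1,11) ∈ E(G2) ✓
  (3,10) → (φ(3),φ(10)) = (1,10) ∈ E(G2) ✓
  (4,11) → (φ(4),φ(11)) = (6,9) ∈ E(G2) ✓
  (6,10) → (φ(6),φ(10)) = (2,10) ∈ E(G2) ✓
  (7,8) → (φ(7),φ(8)) = (7,11) ∈ E(G2) ✓
  (7,11) → (φ(7),φ(11)) = (6,7) ∈ E(G2) ✓
  (8,11) → (φ(8),φ(11)) = (6,11) ∈ E(G2) ✓
  (9,10) → (φ(9),φ(10)) = (8,10) ∈ E(G2) ✓
  (9,11) → (φ(9),φ(11)) = (6,8) ∈ E(G2) ✓
  (10,11) → (φ(10),φ(11)) = (6,10) ∈ E(G2) ✓
All 17 edges of G1 map to edges of G2, and |E(G1)| = |E(G2)| = 17, so φ is a bijection on edges as well as vertices. Hence G1 ≅ G2.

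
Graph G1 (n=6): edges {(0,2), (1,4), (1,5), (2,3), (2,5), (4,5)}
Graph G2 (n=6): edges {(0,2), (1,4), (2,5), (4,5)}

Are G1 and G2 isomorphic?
No, not isomorphic

The graphs are NOT isomorphic.

Counting edges: G1 has 6 edge(s); G2 has 4 edge(s).
Edge count is an isomorphism invariant (a bijection on vertices induces a bijection on edges), so differing edge counts rule out isomorphism.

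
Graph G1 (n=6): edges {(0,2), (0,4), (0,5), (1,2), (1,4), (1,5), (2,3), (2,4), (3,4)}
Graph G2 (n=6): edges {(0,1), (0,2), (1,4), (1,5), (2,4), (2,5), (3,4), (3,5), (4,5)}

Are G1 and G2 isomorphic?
Yes, isomorphic

The graphs are isomorphic.
One valid mapping φ: V(G1) → V(G2): 0→1, 1→2, 2→4, 3→3, 4→5, 5→0

Verify φ preserves adjacency — for each edge of G1, its image is an edge of G2:
  (0,2) → (φ(0),φ(2)) = (1,4) ∈ E(G2) ✓
  (0,4) → (φ(0),φ(4)) = (1,5) ∈ E(G2) ✓
  (0,5) → (φ(0),φ(5)) = (0,1) ∈ E(G2) ✓
  (1,2) → (φ(1),φ(2)) = (2,4) ∈ E(G2) ✓
  (1,4) → (φ(1),φ(4)) = (2,5) ∈ E(G2) ✓
  (1,5) → (φ(1),φ(5)) = (0,2) ∈ E(G2) ✓
  (2,3) → (φ(2),φ(3)) = (3,4) ∈ E(G2) ✓
  (2,4) → (φ(2),φ(4)) = (4,5) ∈ E(G2) ✓
  (3,4) → (φ(3),φ(4)) = (3,5) ∈ E(G2) ✓
All 9 edges of G1 map to edges of G2, and |E(G1)| = |E(G2)| = 9, so φ is a bijection on edges as well as vertices. Hence G1 ≅ G2.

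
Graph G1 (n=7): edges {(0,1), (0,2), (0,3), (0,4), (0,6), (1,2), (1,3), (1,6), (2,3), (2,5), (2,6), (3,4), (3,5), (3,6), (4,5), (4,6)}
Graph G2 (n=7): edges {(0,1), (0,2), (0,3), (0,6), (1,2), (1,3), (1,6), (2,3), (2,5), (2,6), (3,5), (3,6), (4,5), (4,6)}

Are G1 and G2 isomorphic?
No, not isomorphic

The graphs are NOT isomorphic.

Counting edges: G1 has 16 edge(s); G2 has 14 edge(s).
Edge count is an isomorphism invariant (a bijection on vertices induces a bijection on edges), so differing edge counts rule out isomorphism.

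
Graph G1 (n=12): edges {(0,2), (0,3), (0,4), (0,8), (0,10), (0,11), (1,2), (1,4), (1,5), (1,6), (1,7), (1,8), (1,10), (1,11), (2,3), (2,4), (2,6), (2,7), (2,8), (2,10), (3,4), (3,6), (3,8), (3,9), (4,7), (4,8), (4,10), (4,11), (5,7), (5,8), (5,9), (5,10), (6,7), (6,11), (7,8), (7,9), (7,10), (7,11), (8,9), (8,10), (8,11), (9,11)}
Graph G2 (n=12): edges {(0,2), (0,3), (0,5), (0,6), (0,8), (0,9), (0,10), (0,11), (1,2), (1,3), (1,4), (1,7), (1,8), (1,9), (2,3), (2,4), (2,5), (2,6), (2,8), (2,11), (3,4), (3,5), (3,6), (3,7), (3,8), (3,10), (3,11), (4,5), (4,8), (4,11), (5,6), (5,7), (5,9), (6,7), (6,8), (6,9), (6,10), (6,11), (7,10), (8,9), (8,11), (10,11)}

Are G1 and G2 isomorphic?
Yes, isomorphic

The graphs are isomorphic.
One valid mapping φ: V(G1) → V(G2): 0→4, 1→0, 2→8, 3→1, 4→2, 5→10, 6→9, 7→6, 8→3, 9→7, 10→11, 11→5

Verify φ preserves adjacency — for each edge of G1, its image is an edge of G2:
  (0,2) → (φ(0),φ(2)) = (4,8) ∈ E(G2) ✓
  (0,3) → (φ(0),φ(3)) = (1,4) ∈ E(G2) ✓
  (0,4) → (φ(0),φ(4)) = (2,4) ∈ E(G2) ✓
  (0,8) → (φ(0),φ(8)) = (3,4) ∈ E(G2) ✓
  (0,10) → (φ(0),φ(10)) = (4,11) ∈ E(G2) ✓
  (0,11) → (φ(0),φ(11)) = (4,5) ∈ E(G2) ✓
  (1,2) → (φ(1),φ(2)) = (0,8) ∈ E(G2) ✓
  (1,4) → (φ(1),φ(4)) = (0,2) ∈ E(G2) ✓
  (1,5) → (φ(1),φ(5)) = (0,10) ∈ E(G2) ✓
  (1,6) → (φ(1),φ(6)) = (0,9) ∈ E(G2) ✓
  (1,7) → (φ(1),φ(7)) = (0,6) ∈ E(G2) ✓
  (1,8) → (φ(1),φ(8)) = (0,3) ∈ E(G2) ✓
  (1,10) → (φ(1),φ(10)) = (0,11) ∈ E(G2) ✓
  (1,11) → (φ(1),φ(11)) = (0,5) ∈ E(G2) ✓
  (2,3) → (φ(2),φ(3)) = (1,8) ∈ E(G2) ✓
  (2,4) → (φ(2),φ(4)) = (2,8) ∈ E(G2) ✓
  (2,6) → (φ(2),φ(6)) = (8,9) ∈ E(G2) ✓
  (2,7) → (φ(2),φ(7)) = (6,8) ∈ E(G2) ✓
  (2,8) → (φ(2),φ(8)) = (3,8) ∈ E(G2) ✓
  (2,10) → (φ(2),φ(10)) = (8,11) ∈ E(G2) ✓
  (3,4) → (φ(3),φ(4)) = (1,2) ∈ E(G2) ✓
  (3,6) → (φ(3),φ(6)) = (1,9) ∈ E(G2) ✓
  (3,8) → (φ(3),φ(8)) = (1,3) ∈ E(G2) ✓
  (3,9) → (φ(3),φ(9)) = (1,7) ∈ E(G2) ✓
  (4,7) → (φ(4),φ(7)) = (2,6) ∈ E(G2) ✓
  (4,8) → (φ(4),φ(8)) = (2,3) ∈ E(G2) ✓
  (4,10) → (φ(4),φ(10)) = (2,11) ∈ E(G2) ✓
  (4,11) → (φ(4),φ(11)) = (2,5) ∈ E(G2) ✓
  (5,7) → (φ(5),φ(7)) = (6,10) ∈ E(G2) ✓
  (5,8) → (φ(5),φ(8)) = (3,10) ∈ E(G2) ✓
  (5,9) → (φ(5),φ(9)) = (7,10) ∈ E(G2) ✓
  (5,10) → (φ(5),φ(10)) = (10,11) ∈ E(G2) ✓
  (6,7) → (φ(6),φ(7)) = (6,9) ∈ E(G2) ✓
  (6,11) → (φ(6),φ(11)) = (5,9) ∈ E(G2) ✓
  (7,8) → (φ(7),φ(8)) = (3,6) ∈ E(G2) ✓
  (7,9) → (φ(7),φ(9)) = (6,7) ∈ E(G2) ✓
  (7,10) → (φ(7),φ(10)) = (6,11) ∈ E(G2) ✓
  (7,11) → (φ(7),φ(11)) = (5,6) ∈ E(G2) ✓
  (8,9) → (φ(8),φ(9)) = (3,7) ∈ E(G2) ✓
  (8,10) → (φ(8),φ(10)) = (3,11) ∈ E(G2) ✓
  (8,11) → (φ(8),φ(11)) = (3,5) ∈ E(G2) ✓
  (9,11) → (φ(9),φ(11)) = (5,7) ∈ E(G2) ✓
All 42 edges of G1 map to edges of G2, and |E(G1)| = |E(G2)| = 42, so φ is a bijection on edges as well as vertices. Hence G1 ≅ G2.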